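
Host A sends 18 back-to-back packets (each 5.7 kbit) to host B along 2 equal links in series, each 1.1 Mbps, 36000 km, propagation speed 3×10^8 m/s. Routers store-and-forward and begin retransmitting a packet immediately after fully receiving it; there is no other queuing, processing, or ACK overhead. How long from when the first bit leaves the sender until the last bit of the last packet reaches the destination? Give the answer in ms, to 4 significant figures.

Per-hop transmission t_tx = L/R = 5700/1100000 = 5.18182 ms.
Per-hop propagation t_prop = 36000000/300000000 = 120 ms.
Pipeline fill: first packet needs 2·t_tx to clear all hops; remaining 17 packets each add one t_tx.
Total = (2+18-1)·t_tx + 2·t_prop = 19·5.18182 + 2·120 = 338.5 ms.

338.5 ms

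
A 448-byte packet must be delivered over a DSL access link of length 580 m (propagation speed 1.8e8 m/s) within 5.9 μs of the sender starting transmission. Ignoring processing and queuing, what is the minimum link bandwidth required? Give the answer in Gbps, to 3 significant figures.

L = 3584 bits.
Propagation delay = 580 / 180000000 = 3.22222 μs.
Transmission budget = 5.9 − 3.22222 = 2.67778 μs.
R ≥ L / t_tx = 3584 bits / 2.67778e-06 s = 1.34 Gbps.

1.34 Gbps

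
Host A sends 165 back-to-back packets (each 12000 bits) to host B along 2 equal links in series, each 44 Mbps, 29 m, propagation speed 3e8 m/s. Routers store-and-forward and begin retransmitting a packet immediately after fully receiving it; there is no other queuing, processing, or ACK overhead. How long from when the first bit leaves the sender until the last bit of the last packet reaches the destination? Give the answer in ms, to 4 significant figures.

45.27 ms

Per-hop transmission t_tx = L/R = 12000/44000000 = 0.272727 ms.
Per-hop propagation t_prop = 29/300000000 = 9.66667e-05 ms.
Pipeline fill: first packet needs 2·t_tx to clear all hops; remaining 164 packets each add one t_tx.
Total = (2+165-1)·t_tx + 2·t_prop = 166·0.272727 + 2·9.66667e-05 = 45.27 ms.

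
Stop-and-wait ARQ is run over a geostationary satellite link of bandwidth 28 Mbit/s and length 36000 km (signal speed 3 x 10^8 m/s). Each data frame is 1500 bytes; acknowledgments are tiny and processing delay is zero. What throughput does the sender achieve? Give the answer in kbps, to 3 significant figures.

49.9 kbps

t_tx = L/R = 12000/28000000 = 0.000428571 s.
t_prop = 36000000/300000000 = 0.12 s; RTT = 0.24 s.
Cycle = t_tx + RTT = 0.240429 s.
Throughput = L / cycle = 12000 / 0.240429 = 49.9 kbps.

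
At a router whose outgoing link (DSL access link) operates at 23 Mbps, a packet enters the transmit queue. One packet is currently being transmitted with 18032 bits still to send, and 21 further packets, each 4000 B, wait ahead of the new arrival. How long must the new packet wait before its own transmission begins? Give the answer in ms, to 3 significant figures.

Each queued packet: L/R = 32000/23000000 = 1.3913 ms.
21 queued → 29.2174 ms.
Plus remaining 18032 bits of current packet: 0.784 ms.
Queuing delay = 30.0 ms.

30.0 ms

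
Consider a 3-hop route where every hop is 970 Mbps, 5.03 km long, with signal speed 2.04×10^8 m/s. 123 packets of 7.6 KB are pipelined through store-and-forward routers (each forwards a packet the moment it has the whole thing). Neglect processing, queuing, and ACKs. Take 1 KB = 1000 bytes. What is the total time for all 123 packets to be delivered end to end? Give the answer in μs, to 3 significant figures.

7910 μs

Per-hop transmission t_tx = L/R = 60800/970000000 = 62.6804 μs.
Per-hop propagation t_prop = 5030/204000000 = 24.6569 μs.
Pipeline fill: first packet needs 3·t_tx to clear all hops; remaining 122 packets each add one t_tx.
Total = (3+123-1)·t_tx + 3·t_prop = 125·62.6804 + 3·24.6569 = 7910 μs.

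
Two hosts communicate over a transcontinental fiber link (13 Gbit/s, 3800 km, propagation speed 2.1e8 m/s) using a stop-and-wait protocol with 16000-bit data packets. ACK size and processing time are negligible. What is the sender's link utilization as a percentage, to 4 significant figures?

t_tx = L/R = 16000/13000000000 = 1.23077e-06 s.
t_prop = 3800000/210000000 = 0.0180952 s; RTT = 0.0361905 s.
Cycle = t_tx + RTT = 0.0361917 s.
Utilization = t_tx / cycle = 1.23077e-06/0.0361917 = 0.003401 %.

0.003401 %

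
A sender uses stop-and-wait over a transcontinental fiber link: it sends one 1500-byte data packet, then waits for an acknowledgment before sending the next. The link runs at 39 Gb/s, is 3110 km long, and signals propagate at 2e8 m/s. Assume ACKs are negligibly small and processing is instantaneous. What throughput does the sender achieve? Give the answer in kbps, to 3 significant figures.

386 kbps

t_tx = L/R = 12000/39000000000 = 3.07692e-07 s.
t_prop = 3110000/200000000 = 0.01555 s; RTT = 0.0311 s.
Cycle = t_tx + RTT = 0.0311003 s.
Throughput = L / cycle = 12000 / 0.0311003 = 386 kbps.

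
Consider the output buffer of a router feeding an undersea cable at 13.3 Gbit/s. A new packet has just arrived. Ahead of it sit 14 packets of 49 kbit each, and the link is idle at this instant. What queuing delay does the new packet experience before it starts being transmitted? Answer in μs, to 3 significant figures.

51.6 μs

Each queued packet: L/R = 49000/13300000000 = 3.68421 μs.
14 queued → 51.5789 μs.
Queuing delay = 51.6 μs.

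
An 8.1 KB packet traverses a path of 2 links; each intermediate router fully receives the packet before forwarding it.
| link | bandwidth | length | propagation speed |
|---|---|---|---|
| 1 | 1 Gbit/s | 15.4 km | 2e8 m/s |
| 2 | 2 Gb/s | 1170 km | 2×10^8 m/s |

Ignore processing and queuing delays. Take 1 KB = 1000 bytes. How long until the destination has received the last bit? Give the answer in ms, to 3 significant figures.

L = 64800 bits.
Transmission delays (L/R per hop): 0.0648, 0.0324 ms; sum = 0.0972 ms.
Propagation delays (d/s per hop): 0.077, 5.85 ms; sum = 5.927 ms.
End-to-end = 6.02 ms.

6.02 ms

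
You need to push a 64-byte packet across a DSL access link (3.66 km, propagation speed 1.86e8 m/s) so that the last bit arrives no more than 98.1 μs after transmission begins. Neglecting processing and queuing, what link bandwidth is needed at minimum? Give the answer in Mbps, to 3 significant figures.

6.53 Mbps

L = 512 bits.
Propagation delay = 3660 / 186000000 = 19.6774 μs.
Transmission budget = 98.1 − 19.6774 = 78.4226 μs.
R ≥ L / t_tx = 512 bits / 7.84226e-05 s = 6.53 Mbps.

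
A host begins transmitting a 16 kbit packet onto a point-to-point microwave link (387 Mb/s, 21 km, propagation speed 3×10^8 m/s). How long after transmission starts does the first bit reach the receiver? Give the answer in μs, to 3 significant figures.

70.0 μs

First bit experiences only propagation delay: d/s = 21000/300000000 = 70.0 μs.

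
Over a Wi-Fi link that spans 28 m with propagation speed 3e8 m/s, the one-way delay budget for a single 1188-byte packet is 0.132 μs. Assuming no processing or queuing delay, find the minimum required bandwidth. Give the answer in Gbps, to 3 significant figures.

L = 9504 bits.
Propagation delay = 28 / 300000000 = 0.0933333 μs.
Transmission budget = 0.132 − 0.0933333 = 0.0386667 μs.
R ≥ L / t_tx = 9504 bits / 3.86667e-08 s = 246 Gbps.

246 Gbps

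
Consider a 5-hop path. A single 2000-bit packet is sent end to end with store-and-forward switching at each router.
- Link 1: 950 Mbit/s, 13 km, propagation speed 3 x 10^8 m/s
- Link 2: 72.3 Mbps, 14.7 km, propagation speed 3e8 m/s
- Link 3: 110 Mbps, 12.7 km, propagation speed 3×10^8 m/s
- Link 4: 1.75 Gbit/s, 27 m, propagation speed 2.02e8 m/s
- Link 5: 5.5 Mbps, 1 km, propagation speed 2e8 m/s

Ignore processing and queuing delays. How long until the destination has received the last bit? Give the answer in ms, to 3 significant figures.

Transmission delays (L/R per hop): 0.00210526, 0.0276625, 0.0181818, 0.00114286, 0.363636 ms; sum = 0.412729 ms.
Propagation delays (d/s per hop): 0.0433333, 0.049, 0.0423333, 0.000133663, 0.005 ms; sum = 0.1398 ms.
End-to-end = 0.553 ms.

0.553 ms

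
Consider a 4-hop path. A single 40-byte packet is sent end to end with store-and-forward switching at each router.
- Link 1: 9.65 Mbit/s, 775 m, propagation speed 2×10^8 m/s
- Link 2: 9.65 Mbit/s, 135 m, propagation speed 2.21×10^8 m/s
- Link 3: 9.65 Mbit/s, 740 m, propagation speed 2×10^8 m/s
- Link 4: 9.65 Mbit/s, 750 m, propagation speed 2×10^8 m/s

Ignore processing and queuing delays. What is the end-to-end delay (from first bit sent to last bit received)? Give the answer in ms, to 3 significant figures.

L = 40 × 8 = 320 bits.
Transmission delay per hop = L/R = 320/9650000 = 0.0331606 ms; 4 hops → 0.132642 ms.
Propagation delays (d/s per hop): 0.003875, 0.00061086, 0.0037, 0.00375 ms; sum = 0.0119359 ms.
End-to-end = 0.145 ms.

0.145 ms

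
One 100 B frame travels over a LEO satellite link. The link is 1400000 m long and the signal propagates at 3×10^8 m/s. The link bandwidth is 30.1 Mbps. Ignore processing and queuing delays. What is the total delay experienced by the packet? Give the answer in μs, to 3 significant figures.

L = 100 × 8 = 800 bits.
Transmission delay = L/R = 800 / 30100000 = 26.5781 μs.
Propagation delay = d/s = 1400000 m / 300000000 m/s = 4666.67 μs.
Total = 4690 μs.

4690 μs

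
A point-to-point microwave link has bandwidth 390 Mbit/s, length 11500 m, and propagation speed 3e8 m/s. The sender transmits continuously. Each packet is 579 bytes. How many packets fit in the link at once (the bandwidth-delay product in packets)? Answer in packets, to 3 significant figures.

3.23 packets

Propagation delay = 11500 / 300000000 = 3.83333e-05 s.
BDP = R × t_prop = 390000000 × 3.83333e-05 = 14950 bits.
In packets of 4632 bits: 3.23 packets.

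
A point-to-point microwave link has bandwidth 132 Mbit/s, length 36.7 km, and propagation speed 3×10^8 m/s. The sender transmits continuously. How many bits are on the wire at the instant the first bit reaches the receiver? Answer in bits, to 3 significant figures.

16100 bits

Propagation delay = 36700 / 300000000 = 0.000122333 s.
BDP = R × t_prop = 132000000 × 0.000122333 = 16148 bits.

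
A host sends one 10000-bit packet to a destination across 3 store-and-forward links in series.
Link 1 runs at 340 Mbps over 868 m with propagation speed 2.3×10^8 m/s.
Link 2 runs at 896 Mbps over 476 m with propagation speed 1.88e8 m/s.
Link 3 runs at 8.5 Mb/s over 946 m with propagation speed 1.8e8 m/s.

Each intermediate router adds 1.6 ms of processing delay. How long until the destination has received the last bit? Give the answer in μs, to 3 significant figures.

4430 μs

Transmission delays (L/R per hop): 29.4118, 11.1607, 1176.47 μs; sum = 1217.04 μs.
Propagation delays (d/s per hop): 3.77391, 2.53191, 5.25556 μs; sum = 11.5614 μs.
Processing at 2 router(s): 2 × 1.6 ms = 3200 μs.
End-to-end = 4430 μs.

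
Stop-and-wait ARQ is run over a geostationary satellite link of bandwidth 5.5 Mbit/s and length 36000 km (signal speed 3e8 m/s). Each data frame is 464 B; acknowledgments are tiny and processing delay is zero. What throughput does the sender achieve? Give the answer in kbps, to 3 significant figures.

15.4 kbps

t_tx = L/R = 3712/5500000 = 0.000674909 s.
t_prop = 36000000/300000000 = 0.12 s; RTT = 0.24 s.
Cycle = t_tx + RTT = 0.240675 s.
Throughput = L / cycle = 3712 / 0.240675 = 15.4 kbps.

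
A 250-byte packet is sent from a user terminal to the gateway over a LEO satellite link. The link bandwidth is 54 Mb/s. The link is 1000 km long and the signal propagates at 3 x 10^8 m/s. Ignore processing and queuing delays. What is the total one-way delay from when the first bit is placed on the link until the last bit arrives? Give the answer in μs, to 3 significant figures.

L = 250 × 8 = 2000 bits.
Transmission delay = L/R = 2000 / 54000000 = 37.037 μs.
Propagation delay = d/s = 1000000 m / 300000000 m/s = 3333.33 μs.
Total = 3370 μs.

3370 μs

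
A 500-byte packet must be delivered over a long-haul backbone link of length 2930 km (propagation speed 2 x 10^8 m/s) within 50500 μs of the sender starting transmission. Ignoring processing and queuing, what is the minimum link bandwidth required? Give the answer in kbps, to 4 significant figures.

L = 4000 bits.
Propagation delay = 2930000 / 200000000 = 14650 μs.
Transmission budget = 50500 − 14650 = 35850 μs.
R ≥ L / t_tx = 4000 bits / 0.03585 s = 111.6 kbps.

111.6 kbps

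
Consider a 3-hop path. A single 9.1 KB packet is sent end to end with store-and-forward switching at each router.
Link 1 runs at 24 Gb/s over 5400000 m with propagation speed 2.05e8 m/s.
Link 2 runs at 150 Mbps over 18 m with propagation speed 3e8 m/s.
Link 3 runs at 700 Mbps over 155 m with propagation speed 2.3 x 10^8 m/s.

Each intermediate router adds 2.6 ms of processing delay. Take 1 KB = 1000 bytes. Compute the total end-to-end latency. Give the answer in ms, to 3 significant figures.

L = 72800 bits.
Transmission delays (L/R per hop): 0.00303333, 0.485333, 0.104 ms; sum = 0.592367 ms.
Propagation delays (d/s per hop): 26.3415, 6e-05, 0.000673913 ms; sum = 26.3422 ms.
Processing at 2 router(s): 2 × 2.6 ms = 5.2 ms.
End-to-end = 32.1 ms.

32.1 ms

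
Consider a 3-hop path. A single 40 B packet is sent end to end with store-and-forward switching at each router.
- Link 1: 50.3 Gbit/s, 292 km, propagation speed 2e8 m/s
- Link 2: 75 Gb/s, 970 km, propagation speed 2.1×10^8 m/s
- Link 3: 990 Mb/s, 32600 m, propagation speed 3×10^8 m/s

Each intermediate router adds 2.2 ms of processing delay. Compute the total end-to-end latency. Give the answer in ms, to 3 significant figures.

L = 40 × 8 = 320 bits.
Transmission delays (L/R per hop): 6.36183e-06, 4.26667e-06, 0.000323232 ms; sum = 0.000333861 ms.
Propagation delays (d/s per hop): 1.46, 4.61905, 0.108667 ms; sum = 6.18771 ms.
Processing at 2 router(s): 2 × 2.2 ms = 4.4 ms.
End-to-end = 10.6 ms.

10.6 ms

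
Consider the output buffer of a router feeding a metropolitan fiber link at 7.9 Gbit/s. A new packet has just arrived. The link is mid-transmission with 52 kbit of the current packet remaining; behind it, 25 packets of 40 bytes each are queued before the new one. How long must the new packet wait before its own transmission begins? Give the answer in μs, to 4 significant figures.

Each queued packet: L/R = 320/7900000000 = 0.0405063 μs.
25 queued → 1.01266 μs.
Plus remaining 52000 bits of current packet: 6.58228 μs.
Queuing delay = 7.595 μs.

7.595 μs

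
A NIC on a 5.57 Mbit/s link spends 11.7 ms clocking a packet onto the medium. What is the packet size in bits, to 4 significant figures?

65170 bits

L = R × t_tx = 5570000 b/s × 0.0117 s = 65169 bits.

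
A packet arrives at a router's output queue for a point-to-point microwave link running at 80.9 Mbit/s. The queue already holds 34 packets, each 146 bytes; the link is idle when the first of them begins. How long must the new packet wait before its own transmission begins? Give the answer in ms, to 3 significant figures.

0.491 ms

Each queued packet: L/R = 1168/80900000 = 0.0144376 ms.
34 queued → 0.490878 ms.
Queuing delay = 0.491 ms.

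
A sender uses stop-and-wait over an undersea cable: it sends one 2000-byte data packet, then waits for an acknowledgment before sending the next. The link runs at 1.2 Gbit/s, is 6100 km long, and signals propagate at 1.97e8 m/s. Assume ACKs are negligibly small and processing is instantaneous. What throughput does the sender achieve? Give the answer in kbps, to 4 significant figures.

258.3 kbps

t_tx = L/R = 16000/1200000000 = 1.33333e-05 s.
t_prop = 6100000/197000000 = 0.0309645 s; RTT = 0.0619289 s.
Cycle = t_tx + RTT = 0.0619423 s.
Throughput = L / cycle = 16000 / 0.0619423 = 258.3 kbps.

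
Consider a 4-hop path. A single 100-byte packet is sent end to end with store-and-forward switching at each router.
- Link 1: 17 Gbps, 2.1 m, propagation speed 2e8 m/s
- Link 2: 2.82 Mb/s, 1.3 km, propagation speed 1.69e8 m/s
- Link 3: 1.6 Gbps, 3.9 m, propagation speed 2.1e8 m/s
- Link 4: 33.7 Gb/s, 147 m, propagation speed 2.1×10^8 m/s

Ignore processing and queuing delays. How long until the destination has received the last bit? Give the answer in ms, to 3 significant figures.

0.293 ms

L = 100 × 8 = 800 bits.
Transmission delays (L/R per hop): 4.70588e-05, 0.283688, 0.0005, 2.37389e-05 ms; sum = 0.284259 ms.
Propagation delays (d/s per hop): 1.05e-05, 0.00769231, 1.85714e-05, 0.0007 ms; sum = 0.00842138 ms.
End-to-end = 0.293 ms.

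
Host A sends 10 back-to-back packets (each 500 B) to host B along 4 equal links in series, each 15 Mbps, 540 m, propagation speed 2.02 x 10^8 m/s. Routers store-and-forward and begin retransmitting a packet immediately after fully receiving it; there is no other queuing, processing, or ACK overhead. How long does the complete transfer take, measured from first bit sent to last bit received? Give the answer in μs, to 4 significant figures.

3477 μs

Per-hop transmission t_tx = L/R = 4000/15000000 = 266.667 μs.
Per-hop propagation t_prop = 540/202000000 = 2.67327 μs.
Pipeline fill: first packet needs 4·t_tx to clear all hops; remaining 9 packets each add one t_tx.
Total = (4+10-1)·t_tx + 4·t_prop = 13·266.667 + 4·2.67327 = 3477 μs.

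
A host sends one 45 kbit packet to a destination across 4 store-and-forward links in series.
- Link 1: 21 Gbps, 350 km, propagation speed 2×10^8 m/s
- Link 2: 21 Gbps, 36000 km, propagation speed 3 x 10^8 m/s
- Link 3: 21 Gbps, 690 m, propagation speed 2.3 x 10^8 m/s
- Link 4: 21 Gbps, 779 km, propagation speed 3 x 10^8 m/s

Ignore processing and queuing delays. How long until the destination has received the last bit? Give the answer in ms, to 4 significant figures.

L = 45000 bits.
Transmission delay per hop = L/R = 45000/21000000000 = 0.00214286 ms; 4 hops → 0.00857143 ms.
Propagation delays (d/s per hop): 1.75, 120, 0.003, 2.59667 ms; sum = 124.35 ms.
End-to-end = 124.4 ms.

124.4 ms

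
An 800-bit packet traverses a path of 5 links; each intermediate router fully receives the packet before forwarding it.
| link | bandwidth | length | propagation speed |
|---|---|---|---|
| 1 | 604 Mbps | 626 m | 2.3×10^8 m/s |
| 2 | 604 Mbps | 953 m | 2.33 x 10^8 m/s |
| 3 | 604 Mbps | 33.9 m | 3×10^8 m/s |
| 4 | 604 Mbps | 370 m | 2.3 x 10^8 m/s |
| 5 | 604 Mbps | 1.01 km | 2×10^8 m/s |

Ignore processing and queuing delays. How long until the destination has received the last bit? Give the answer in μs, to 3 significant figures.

Transmission delay per hop = L/R = 800/604000000 = 1.3245 μs; 5 hops → 6.62252 μs.
Propagation delays (d/s per hop): 2.72174, 4.09013, 0.113, 1.6087, 5.05 μs; sum = 13.5836 μs.
End-to-end = 20.2 μs.

20.2 μs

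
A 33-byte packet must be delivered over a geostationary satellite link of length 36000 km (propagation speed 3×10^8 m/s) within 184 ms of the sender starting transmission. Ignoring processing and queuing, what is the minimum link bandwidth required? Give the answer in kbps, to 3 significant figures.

4.13 kbps

L = 264 bits.
Propagation delay = 36000000 / 300000000 = 120 ms.
Transmission budget = 184 − 120 = 64 ms.
R ≥ L / t_tx = 264 bits / 0.064 s = 4.13 kbps.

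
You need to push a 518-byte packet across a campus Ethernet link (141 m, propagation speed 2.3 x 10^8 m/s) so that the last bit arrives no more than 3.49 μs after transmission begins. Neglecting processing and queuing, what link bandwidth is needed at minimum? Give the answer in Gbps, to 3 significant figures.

L = 4144 bits.
Propagation delay = 141 / 2.3e+08 = 0.613043 μs.
Transmission budget = 3.49 − 0.613043 = 2.87696 μs.
R ≥ L / t_tx = 4144 bits / 2.87696e-06 s = 1.44 Gbps.

1.44 Gbps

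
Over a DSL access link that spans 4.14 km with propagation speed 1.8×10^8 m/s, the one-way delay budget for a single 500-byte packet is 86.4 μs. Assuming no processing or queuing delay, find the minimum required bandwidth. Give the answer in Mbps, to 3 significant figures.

L = 4000 bits.
Propagation delay = 4140 / 180000000 = 23 μs.
Transmission budget = 86.4 − 23 = 63.4 μs.
R ≥ L / t_tx = 4000 bits / 6.34e-05 s = 63.1 Mbps.

63.1 Mbps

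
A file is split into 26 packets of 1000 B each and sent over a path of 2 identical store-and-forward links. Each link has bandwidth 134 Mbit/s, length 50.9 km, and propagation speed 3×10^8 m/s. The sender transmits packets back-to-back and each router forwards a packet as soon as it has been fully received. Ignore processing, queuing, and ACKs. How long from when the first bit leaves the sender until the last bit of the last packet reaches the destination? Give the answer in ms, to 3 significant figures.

1.95 ms

Per-hop transmission t_tx = L/R = 8000/134000000 = 0.0597015 ms.
Per-hop propagation t_prop = 50900/300000000 = 0.169667 ms.
Pipeline fill: first packet needs 2·t_tx to clear all hops; remaining 25 packets each add one t_tx.
Total = (2+26-1)·t_tx + 2·t_prop = 27·0.0597015 + 2·0.169667 = 1.95 ms.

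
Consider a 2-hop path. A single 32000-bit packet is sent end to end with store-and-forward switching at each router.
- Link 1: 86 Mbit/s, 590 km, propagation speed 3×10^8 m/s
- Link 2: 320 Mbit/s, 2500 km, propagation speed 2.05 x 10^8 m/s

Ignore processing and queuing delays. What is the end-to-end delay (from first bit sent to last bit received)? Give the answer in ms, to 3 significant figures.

14.6 ms

Transmission delays (L/R per hop): 0.372093, 0.1 ms; sum = 0.472093 ms.
Propagation delays (d/s per hop): 1.96667, 12.1951 ms; sum = 14.1618 ms.
End-to-end = 14.6 ms.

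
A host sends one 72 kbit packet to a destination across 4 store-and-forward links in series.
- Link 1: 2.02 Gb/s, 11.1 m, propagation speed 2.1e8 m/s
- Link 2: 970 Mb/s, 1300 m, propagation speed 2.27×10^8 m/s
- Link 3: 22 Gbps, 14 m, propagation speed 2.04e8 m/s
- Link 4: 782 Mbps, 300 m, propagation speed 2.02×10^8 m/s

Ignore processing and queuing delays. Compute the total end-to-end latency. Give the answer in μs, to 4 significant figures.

212.5 μs

L = 72000 bits.
Transmission delays (L/R per hop): 35.6436, 74.2268, 3.27273, 92.0716 μs; sum = 205.215 μs.
Propagation delays (d/s per hop): 0.0528571, 5.72687, 0.0686275, 1.48515 μs; sum = 7.33351 μs.
End-to-end = 212.5 μs.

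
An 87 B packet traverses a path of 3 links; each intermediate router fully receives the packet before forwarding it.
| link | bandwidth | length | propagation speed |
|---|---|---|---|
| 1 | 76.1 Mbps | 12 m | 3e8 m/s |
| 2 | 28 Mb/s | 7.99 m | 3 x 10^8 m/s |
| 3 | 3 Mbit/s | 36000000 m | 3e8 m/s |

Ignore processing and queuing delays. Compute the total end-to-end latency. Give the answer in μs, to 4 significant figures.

L = 87 × 8 = 696 bits.
Transmission delays (L/R per hop): 9.14586, 24.8571, 232 μs; sum = 266.003 μs.
Propagation delays (d/s per hop): 0.04, 0.0266333, 120000 μs; sum = 120000 μs.
End-to-end = 120300 μs.

120300 μs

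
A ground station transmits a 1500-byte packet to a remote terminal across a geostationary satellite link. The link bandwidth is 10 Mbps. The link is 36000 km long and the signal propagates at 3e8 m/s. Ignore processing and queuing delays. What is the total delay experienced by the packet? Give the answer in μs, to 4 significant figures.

L = 1500 × 8 = 12000 bits.
Transmission delay = L/R = 12000 / 10000000 = 1200 μs.
Propagation delay = d/s = 36000000 m / 300000000 m/s = 120000 μs.
Total = 121200 μs.

121200 μs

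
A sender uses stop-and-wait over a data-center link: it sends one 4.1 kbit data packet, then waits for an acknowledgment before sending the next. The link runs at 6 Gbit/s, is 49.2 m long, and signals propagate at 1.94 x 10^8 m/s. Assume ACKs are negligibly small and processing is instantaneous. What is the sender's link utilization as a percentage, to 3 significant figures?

t_tx = L/R = 4100/6000000000 = 6.83333e-07 s.
t_prop = 49.2/194000000 = 2.53608e-07 s; RTT = 5.07216e-07 s.
Cycle = t_tx + RTT = 1.19055e-06 s.
Utilization = t_tx / cycle = 6.83333e-07/1.19055e-06 = 57.4 %.

57.4 %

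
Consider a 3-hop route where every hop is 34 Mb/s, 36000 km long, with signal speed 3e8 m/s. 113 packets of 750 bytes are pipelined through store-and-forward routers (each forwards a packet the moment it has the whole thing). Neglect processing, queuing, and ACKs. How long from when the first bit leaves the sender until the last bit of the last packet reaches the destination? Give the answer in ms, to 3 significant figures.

Per-hop transmission t_tx = L/R = 6000/34000000 = 0.176471 ms.
Per-hop propagation t_prop = 36000000/300000000 = 120 ms.
Pipeline fill: first packet needs 3·t_tx to clear all hops; remaining 112 packets each add one t_tx.
Total = (3+113-1)·t_tx + 3·t_prop = 115·0.176471 + 3·120 = 380 ms.

380 ms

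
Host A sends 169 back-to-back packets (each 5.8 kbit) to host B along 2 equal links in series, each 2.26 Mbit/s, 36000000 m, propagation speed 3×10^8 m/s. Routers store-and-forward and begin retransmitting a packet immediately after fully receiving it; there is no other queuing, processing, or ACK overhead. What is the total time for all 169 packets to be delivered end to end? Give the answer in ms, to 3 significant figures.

676 ms

Per-hop transmission t_tx = L/R = 5800/2260000 = 2.56637 ms.
Per-hop propagation t_prop = 36000000/300000000 = 120 ms.
Pipeline fill: first packet needs 2·t_tx to clear all hops; remaining 168 packets each add one t_tx.
Total = (2+169-1)·t_tx + 2·t_prop = 170·2.56637 + 2·120 = 676 ms.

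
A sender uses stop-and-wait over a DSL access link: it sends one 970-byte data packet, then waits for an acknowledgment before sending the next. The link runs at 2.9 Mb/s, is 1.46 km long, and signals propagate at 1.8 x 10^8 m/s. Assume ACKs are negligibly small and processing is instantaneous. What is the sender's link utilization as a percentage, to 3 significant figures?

99.4 %

t_tx = L/R = 7760/2900000 = 0.00267586 s.
t_prop = 1460/180000000 = 8.11111e-06 s; RTT = 1.62222e-05 s.
Cycle = t_tx + RTT = 0.00269208 s.
Utilization = t_tx / cycle = 0.00267586/0.00269208 = 99.4 %.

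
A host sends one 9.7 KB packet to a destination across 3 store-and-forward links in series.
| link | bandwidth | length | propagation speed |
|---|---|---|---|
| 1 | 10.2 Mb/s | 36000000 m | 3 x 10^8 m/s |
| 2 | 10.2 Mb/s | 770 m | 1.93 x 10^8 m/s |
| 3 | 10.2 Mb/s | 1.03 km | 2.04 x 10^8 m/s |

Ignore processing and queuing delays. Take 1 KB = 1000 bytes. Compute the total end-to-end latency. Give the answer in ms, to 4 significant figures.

142.8 ms

L = 77600 bits.
Transmission delay per hop = L/R = 77600/10200000 = 7.60784 ms; 3 hops → 22.8235 ms.
Propagation delays (d/s per hop): 120, 0.00398964, 0.00504902 ms; sum = 120.009 ms.
End-to-end = 142.8 ms.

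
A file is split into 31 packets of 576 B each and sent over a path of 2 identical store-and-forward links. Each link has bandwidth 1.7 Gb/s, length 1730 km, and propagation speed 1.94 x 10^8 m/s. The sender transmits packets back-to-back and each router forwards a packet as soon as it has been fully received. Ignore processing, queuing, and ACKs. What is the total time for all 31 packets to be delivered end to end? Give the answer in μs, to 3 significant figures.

Per-hop transmission t_tx = L/R = 4608/1700000000 = 2.71059 μs.
Per-hop propagation t_prop = 1730000/194000000 = 8917.53 μs.
Pipeline fill: first packet needs 2·t_tx to clear all hops; remaining 30 packets each add one t_tx.
Total = (2+31-1)·t_tx + 2·t_prop = 32·2.71059 + 2·8917.53 = 17900 μs.

17900 μs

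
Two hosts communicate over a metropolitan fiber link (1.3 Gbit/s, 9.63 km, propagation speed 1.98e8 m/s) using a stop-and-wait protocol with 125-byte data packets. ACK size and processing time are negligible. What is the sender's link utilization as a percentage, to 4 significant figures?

0.7846 %

t_tx = L/R = 1000/1300000000 = 7.69231e-07 s.
t_prop = 9630/198000000 = 4.86364e-05 s; RTT = 9.72727e-05 s.
Cycle = t_tx + RTT = 9.8042e-05 s.
Utilization = t_tx / cycle = 7.69231e-07/9.8042e-05 = 0.7846 %.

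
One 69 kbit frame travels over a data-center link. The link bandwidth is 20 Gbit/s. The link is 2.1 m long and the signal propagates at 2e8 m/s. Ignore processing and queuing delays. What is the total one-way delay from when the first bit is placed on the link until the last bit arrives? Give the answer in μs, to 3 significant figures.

L = 69000 bits.
Transmission delay = L/R = 69000 / 20000000000 = 3.45 μs.
Propagation delay = d/s = 2.1 m / 200000000 m/s = 0.0105 μs.
Total = 3.46 μs.

3.46 μs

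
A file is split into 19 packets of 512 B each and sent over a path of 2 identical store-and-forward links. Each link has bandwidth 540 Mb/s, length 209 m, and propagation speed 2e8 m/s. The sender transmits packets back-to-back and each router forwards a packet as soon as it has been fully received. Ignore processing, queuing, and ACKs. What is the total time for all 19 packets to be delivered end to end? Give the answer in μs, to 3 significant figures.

154 μs

Per-hop transmission t_tx = L/R = 4096/540000000 = 7.58519 μs.
Per-hop propagation t_prop = 209/200000000 = 1.045 μs.
Pipeline fill: first packet needs 2·t_tx to clear all hops; remaining 18 packets each add one t_tx.
Total = (2+19-1)·t_tx + 2·t_prop = 20·7.58519 + 2·1.045 = 154 μs.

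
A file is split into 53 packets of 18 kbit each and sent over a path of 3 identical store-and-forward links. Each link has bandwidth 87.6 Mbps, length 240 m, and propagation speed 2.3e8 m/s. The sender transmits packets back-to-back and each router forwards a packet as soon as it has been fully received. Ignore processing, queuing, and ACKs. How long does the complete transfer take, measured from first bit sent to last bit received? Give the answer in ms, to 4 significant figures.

11.30 ms

Per-hop transmission t_tx = L/R = 18000/87600000 = 0.205479 ms.
Per-hop propagation t_prop = 240/2.3e+08 = 0.00104348 ms.
Pipeline fill: first packet needs 3·t_tx to clear all hops; remaining 52 packets each add one t_tx.
Total = (3+53-1)·t_tx + 3·t_prop = 55·0.205479 + 3·0.00104348 = 11.30 ms.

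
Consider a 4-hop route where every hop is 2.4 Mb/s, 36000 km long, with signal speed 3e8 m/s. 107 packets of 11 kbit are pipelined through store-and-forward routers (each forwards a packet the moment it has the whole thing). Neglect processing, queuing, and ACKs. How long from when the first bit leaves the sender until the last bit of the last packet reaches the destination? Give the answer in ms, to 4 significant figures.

Per-hop transmission t_tx = L/R = 11000/2400000 = 4.58333 ms.
Per-hop propagation t_prop = 36000000/300000000 = 120 ms.
Pipeline fill: first packet needs 4·t_tx to clear all hops; remaining 106 packets each add one t_tx.
Total = (4+107-1)·t_tx + 4·t_prop = 110·4.58333 + 4·120 = 984.2 ms.

984.2 ms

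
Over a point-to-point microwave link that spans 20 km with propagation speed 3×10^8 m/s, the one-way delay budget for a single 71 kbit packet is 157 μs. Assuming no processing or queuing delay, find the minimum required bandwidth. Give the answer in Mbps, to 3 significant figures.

Propagation delay = 20000 / 300000000 = 66.6667 μs.
Transmission budget = 157 − 66.6667 = 90.3333 μs.
R ≥ L / t_tx = 71000 bits / 9.03333e-05 s = 786 Mbps.

786 Mbps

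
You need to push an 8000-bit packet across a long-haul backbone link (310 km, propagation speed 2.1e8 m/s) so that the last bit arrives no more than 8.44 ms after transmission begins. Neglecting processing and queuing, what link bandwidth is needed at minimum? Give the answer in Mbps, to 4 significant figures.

Propagation delay = 310000 / 210000000 = 1.47619 ms.
Transmission budget = 8.44 − 1.47619 = 6.96381 ms.
R ≥ L / t_tx = 8000 bits / 0.00696381 s = 1.149 Mbps.

1.149 Mbps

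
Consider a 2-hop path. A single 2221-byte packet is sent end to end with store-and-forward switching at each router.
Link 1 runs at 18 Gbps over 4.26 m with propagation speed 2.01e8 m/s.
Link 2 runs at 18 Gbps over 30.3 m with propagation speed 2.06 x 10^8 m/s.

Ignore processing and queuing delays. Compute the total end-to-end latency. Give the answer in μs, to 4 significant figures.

2.143 μs

L = 2221 × 8 = 17768 bits.
Transmission delay per hop = L/R = 17768/18000000000 = 0.987111 μs; 2 hops → 1.97422 μs.
Propagation delays (d/s per hop): 0.021194, 0.147087 μs; sum = 0.168281 μs.
End-to-end = 2.143 μs.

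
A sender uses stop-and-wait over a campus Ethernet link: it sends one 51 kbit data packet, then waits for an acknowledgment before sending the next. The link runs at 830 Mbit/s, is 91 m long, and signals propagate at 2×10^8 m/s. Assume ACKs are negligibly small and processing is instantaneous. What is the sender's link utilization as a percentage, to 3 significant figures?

t_tx = L/R = 51000/830000000 = 6.14458e-05 s.
t_prop = 91/200000000 = 4.55e-07 s; RTT = 9.1e-07 s.
Cycle = t_tx + RTT = 6.23558e-05 s.
Utilization = t_tx / cycle = 6.14458e-05/6.23558e-05 = 98.5 %.

98.5 %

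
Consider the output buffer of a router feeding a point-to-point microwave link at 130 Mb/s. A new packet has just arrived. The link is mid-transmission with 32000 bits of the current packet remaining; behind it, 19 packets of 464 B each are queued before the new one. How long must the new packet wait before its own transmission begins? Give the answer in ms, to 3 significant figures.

0.789 ms

Each queued packet: L/R = 3712/130000000 = 0.0285538 ms.
19 queued → 0.542523 ms.
Plus remaining 32000 bits of current packet: 0.246154 ms.
Queuing delay = 0.789 ms.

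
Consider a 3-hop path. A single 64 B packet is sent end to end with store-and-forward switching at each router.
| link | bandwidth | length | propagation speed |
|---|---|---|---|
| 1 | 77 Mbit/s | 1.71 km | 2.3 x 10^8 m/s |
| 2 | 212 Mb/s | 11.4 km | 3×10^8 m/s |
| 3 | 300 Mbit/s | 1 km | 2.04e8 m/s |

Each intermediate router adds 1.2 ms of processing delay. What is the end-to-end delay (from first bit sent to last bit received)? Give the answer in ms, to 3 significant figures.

L = 64 × 8 = 512 bits.
Transmission delays (L/R per hop): 0.00664935, 0.00241509, 0.00170667 ms; sum = 0.0107711 ms.
Propagation delays (d/s per hop): 0.00743478, 0.038, 0.00490196 ms; sum = 0.0503367 ms.
Processing at 2 router(s): 2 × 1.2 ms = 2.4 ms.
End-to-end = 2.46 ms.

2.46 ms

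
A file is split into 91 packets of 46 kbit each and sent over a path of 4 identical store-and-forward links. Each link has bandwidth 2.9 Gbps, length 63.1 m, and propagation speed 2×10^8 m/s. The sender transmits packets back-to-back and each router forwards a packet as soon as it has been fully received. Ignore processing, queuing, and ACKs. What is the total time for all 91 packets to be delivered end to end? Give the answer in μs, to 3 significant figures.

1490 μs

Per-hop transmission t_tx = L/R = 46000/2900000000 = 15.8621 μs.
Per-hop propagation t_prop = 63.1/200000000 = 0.3155 μs.
Pipeline fill: first packet needs 4·t_tx to clear all hops; remaining 90 packets each add one t_tx.
Total = (4+91-1)·t_tx + 4·t_prop = 94·15.8621 + 4·0.3155 = 1490 μs.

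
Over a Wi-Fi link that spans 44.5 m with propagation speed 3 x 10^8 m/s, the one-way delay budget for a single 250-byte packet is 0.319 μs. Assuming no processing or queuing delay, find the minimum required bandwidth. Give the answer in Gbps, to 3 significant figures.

11.7 Gbps

L = 2000 bits.
Propagation delay = 44.5 / 300000000 = 0.148333 μs.
Transmission budget = 0.319 − 0.148333 = 0.170667 μs.
R ≥ L / t_tx = 2000 bits / 1.70667e-07 s = 11.7 Gbps.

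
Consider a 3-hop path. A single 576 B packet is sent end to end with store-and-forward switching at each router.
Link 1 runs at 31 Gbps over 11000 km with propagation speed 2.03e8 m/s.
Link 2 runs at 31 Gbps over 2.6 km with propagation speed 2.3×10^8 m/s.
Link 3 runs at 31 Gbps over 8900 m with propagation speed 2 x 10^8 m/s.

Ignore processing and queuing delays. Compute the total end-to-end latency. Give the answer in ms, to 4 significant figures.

54.24 ms

L = 576 × 8 = 4608 bits.
Transmission delay per hop = L/R = 4608/31000000000 = 0.000148645 ms; 3 hops → 0.000445935 ms.
Propagation delays (d/s per hop): 54.1872, 0.0113043, 0.0445 ms; sum = 54.243 ms.
End-to-end = 54.24 ms.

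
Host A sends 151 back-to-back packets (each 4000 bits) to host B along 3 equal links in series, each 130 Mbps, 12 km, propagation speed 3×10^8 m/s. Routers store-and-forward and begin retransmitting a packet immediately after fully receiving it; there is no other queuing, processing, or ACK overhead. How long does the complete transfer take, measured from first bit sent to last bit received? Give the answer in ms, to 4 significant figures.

4.828 ms

Per-hop transmission t_tx = L/R = 4000/130000000 = 0.0307692 ms.
Per-hop propagation t_prop = 12000/300000000 = 0.04 ms.
Pipeline fill: first packet needs 3·t_tx to clear all hops; remaining 150 packets each add one t_tx.
Total = (3+151-1)·t_tx + 3·t_prop = 153·0.0307692 + 3·0.04 = 4.828 ms.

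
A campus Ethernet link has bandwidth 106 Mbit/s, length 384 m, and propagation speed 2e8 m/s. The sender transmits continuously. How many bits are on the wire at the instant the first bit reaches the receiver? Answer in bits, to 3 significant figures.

Propagation delay = 384 / 200000000 = 1.92e-06 s.
BDP = R × t_prop = 106000000 × 1.92e-06 = 203.52 bits.

204 bits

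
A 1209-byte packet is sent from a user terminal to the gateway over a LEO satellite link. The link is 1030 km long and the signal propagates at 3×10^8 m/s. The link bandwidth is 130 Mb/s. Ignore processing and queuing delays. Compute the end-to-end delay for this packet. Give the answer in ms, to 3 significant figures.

L = 1209 × 8 = 9672 bits.
Transmission delay = L/R = 9672 / 130000000 = 0.0744 ms.
Propagation delay = d/s = 1030000 m / 300000000 m/s = 3.43333 ms.
Total = 3.51 ms.

3.51 ms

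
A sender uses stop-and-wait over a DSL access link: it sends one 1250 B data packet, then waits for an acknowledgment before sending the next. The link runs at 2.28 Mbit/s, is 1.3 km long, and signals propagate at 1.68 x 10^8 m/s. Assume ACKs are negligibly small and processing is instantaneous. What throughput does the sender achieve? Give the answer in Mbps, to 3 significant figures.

2.27 Mbps

t_tx = L/R = 10000/2280000 = 0.00438596 s.
t_prop = 1300/168000000 = 7.7381e-06 s; RTT = 1.54762e-05 s.
Cycle = t_tx + RTT = 0.00440144 s.
Throughput = L / cycle = 10000 / 0.00440144 = 2.27 Mbps.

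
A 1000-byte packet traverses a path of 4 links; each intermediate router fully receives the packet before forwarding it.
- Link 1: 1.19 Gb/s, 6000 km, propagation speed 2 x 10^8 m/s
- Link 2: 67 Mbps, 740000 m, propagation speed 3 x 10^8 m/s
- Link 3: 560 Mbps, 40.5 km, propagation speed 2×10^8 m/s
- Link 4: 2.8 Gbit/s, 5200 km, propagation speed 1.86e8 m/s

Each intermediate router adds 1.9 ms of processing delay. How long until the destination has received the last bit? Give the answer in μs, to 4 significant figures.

L = 1000 × 8 = 8000 bits.
Transmission delays (L/R per hop): 6.72269, 119.403, 14.2857, 2.85714 μs; sum = 143.269 μs.
Propagation delays (d/s per hop): 30000, 2466.67, 202.5, 27957 μs; sum = 60626.2 μs.
Processing at 3 router(s): 3 × 1.9 ms = 5700 μs.
End-to-end = 66470 μs.

66470 μs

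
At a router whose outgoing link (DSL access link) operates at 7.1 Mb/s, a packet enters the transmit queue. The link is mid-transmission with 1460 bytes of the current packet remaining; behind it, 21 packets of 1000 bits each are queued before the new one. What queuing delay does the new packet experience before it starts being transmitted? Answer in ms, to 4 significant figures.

4.603 ms

Each queued packet: L/R = 1000/7100000 = 0.140845 ms.
21 queued → 2.95775 ms.
Plus remaining 11680 bits of current packet: 1.64507 ms.
Queuing delay = 4.603 ms.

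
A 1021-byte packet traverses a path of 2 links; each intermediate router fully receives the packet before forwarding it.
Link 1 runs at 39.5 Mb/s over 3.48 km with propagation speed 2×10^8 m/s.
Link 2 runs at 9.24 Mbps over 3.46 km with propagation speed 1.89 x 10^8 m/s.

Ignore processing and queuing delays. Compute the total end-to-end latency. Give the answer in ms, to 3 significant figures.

1.13 ms

L = 1021 × 8 = 8168 bits.
Transmission delays (L/R per hop): 0.206785, 0.883983 ms; sum = 1.09077 ms.
Propagation delays (d/s per hop): 0.0174, 0.0183069 ms; sum = 0.0357069 ms.
End-to-end = 1.13 ms.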